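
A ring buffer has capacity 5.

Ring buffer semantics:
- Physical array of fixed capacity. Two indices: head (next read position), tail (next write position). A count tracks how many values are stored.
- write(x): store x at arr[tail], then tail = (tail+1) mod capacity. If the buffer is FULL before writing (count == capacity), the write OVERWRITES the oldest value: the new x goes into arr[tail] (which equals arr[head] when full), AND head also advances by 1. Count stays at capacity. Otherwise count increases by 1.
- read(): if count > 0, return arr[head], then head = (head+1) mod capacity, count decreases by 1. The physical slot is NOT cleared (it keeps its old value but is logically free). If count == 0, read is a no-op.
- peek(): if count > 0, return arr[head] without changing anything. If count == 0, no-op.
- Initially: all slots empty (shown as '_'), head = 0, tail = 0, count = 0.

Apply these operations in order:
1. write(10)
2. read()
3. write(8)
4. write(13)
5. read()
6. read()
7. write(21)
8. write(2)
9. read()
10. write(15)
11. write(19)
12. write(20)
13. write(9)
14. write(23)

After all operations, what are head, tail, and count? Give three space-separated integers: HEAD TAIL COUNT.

Answer: 0 0 5

Derivation:
After op 1 (write(10)): arr=[10 _ _ _ _] head=0 tail=1 count=1
After op 2 (read()): arr=[10 _ _ _ _] head=1 tail=1 count=0
After op 3 (write(8)): arr=[10 8 _ _ _] head=1 tail=2 count=1
After op 4 (write(13)): arr=[10 8 13 _ _] head=1 tail=3 count=2
After op 5 (read()): arr=[10 8 13 _ _] head=2 tail=3 count=1
After op 6 (read()): arr=[10 8 13 _ _] head=3 tail=3 count=0
After op 7 (write(21)): arr=[10 8 13 21 _] head=3 tail=4 count=1
After op 8 (write(2)): arr=[10 8 13 21 2] head=3 tail=0 count=2
After op 9 (read()): arr=[10 8 13 21 2] head=4 tail=0 count=1
After op 10 (write(15)): arr=[15 8 13 21 2] head=4 tail=1 count=2
After op 11 (write(19)): arr=[15 19 13 21 2] head=4 tail=2 count=3
After op 12 (write(20)): arr=[15 19 20 21 2] head=4 tail=3 count=4
After op 13 (write(9)): arr=[15 19 20 9 2] head=4 tail=4 count=5
After op 14 (write(23)): arr=[15 19 20 9 23] head=0 tail=0 count=5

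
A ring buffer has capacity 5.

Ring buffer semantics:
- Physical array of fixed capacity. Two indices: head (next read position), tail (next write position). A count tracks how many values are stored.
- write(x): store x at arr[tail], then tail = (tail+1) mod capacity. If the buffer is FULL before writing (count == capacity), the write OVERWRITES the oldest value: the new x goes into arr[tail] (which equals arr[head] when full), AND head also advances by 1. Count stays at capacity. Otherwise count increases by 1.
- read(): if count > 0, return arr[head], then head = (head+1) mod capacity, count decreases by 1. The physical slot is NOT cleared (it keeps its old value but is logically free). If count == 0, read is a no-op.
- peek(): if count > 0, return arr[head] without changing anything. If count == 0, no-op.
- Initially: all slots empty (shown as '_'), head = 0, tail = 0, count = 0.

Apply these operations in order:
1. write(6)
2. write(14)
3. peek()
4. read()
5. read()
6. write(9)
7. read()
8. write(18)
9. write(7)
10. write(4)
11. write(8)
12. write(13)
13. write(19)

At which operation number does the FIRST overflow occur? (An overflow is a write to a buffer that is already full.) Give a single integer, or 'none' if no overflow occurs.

Answer: 13

Derivation:
After op 1 (write(6)): arr=[6 _ _ _ _] head=0 tail=1 count=1
After op 2 (write(14)): arr=[6 14 _ _ _] head=0 tail=2 count=2
After op 3 (peek()): arr=[6 14 _ _ _] head=0 tail=2 count=2
After op 4 (read()): arr=[6 14 _ _ _] head=1 tail=2 count=1
After op 5 (read()): arr=[6 14 _ _ _] head=2 tail=2 count=0
After op 6 (write(9)): arr=[6 14 9 _ _] head=2 tail=3 count=1
After op 7 (read()): arr=[6 14 9 _ _] head=3 tail=3 count=0
After op 8 (write(18)): arr=[6 14 9 18 _] head=3 tail=4 count=1
After op 9 (write(7)): arr=[6 14 9 18 7] head=3 tail=0 count=2
After op 10 (write(4)): arr=[4 14 9 18 7] head=3 tail=1 count=3
After op 11 (write(8)): arr=[4 8 9 18 7] head=3 tail=2 count=4
After op 12 (write(13)): arr=[4 8 13 18 7] head=3 tail=3 count=5
After op 13 (write(19)): arr=[4 8 13 19 7] head=4 tail=4 count=5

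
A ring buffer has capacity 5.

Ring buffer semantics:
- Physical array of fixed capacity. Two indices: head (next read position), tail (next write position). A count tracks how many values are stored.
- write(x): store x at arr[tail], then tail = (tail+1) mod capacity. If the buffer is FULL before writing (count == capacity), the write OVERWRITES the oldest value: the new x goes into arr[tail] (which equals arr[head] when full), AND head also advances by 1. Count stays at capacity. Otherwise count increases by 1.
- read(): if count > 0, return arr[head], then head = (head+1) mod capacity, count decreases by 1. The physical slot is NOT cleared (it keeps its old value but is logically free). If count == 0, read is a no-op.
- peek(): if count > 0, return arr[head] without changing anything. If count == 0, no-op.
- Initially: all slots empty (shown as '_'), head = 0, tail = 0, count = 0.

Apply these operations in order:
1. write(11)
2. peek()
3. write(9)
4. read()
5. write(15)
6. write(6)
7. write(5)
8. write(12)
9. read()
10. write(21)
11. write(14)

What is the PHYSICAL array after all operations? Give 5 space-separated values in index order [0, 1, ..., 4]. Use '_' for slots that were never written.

Answer: 12 21 14 6 5

Derivation:
After op 1 (write(11)): arr=[11 _ _ _ _] head=0 tail=1 count=1
After op 2 (peek()): arr=[11 _ _ _ _] head=0 tail=1 count=1
After op 3 (write(9)): arr=[11 9 _ _ _] head=0 tail=2 count=2
After op 4 (read()): arr=[11 9 _ _ _] head=1 tail=2 count=1
After op 5 (write(15)): arr=[11 9 15 _ _] head=1 tail=3 count=2
After op 6 (write(6)): arr=[11 9 15 6 _] head=1 tail=4 count=3
After op 7 (write(5)): arr=[11 9 15 6 5] head=1 tail=0 count=4
After op 8 (write(12)): arr=[12 9 15 6 5] head=1 tail=1 count=5
After op 9 (read()): arr=[12 9 15 6 5] head=2 tail=1 count=4
After op 10 (write(21)): arr=[12 21 15 6 5] head=2 tail=2 count=5
After op 11 (write(14)): arr=[12 21 14 6 5] head=3 tail=3 count=5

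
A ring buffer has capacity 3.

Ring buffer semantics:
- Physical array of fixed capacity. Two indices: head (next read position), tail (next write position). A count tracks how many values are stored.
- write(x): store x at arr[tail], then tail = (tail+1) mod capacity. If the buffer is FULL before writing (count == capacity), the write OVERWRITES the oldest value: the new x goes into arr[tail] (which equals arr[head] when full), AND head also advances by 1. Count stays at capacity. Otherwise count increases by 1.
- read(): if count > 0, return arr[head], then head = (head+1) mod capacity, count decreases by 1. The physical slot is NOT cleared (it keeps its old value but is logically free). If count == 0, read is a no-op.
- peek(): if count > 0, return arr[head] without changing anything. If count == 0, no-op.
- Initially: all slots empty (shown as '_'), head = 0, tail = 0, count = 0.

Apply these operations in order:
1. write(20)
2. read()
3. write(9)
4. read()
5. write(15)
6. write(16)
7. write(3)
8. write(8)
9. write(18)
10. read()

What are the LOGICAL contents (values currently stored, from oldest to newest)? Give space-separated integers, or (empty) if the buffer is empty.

After op 1 (write(20)): arr=[20 _ _] head=0 tail=1 count=1
After op 2 (read()): arr=[20 _ _] head=1 tail=1 count=0
After op 3 (write(9)): arr=[20 9 _] head=1 tail=2 count=1
After op 4 (read()): arr=[20 9 _] head=2 tail=2 count=0
After op 5 (write(15)): arr=[20 9 15] head=2 tail=0 count=1
After op 6 (write(16)): arr=[16 9 15] head=2 tail=1 count=2
After op 7 (write(3)): arr=[16 3 15] head=2 tail=2 count=3
After op 8 (write(8)): arr=[16 3 8] head=0 tail=0 count=3
After op 9 (write(18)): arr=[18 3 8] head=1 tail=1 count=3
After op 10 (read()): arr=[18 3 8] head=2 tail=1 count=2

Answer: 8 18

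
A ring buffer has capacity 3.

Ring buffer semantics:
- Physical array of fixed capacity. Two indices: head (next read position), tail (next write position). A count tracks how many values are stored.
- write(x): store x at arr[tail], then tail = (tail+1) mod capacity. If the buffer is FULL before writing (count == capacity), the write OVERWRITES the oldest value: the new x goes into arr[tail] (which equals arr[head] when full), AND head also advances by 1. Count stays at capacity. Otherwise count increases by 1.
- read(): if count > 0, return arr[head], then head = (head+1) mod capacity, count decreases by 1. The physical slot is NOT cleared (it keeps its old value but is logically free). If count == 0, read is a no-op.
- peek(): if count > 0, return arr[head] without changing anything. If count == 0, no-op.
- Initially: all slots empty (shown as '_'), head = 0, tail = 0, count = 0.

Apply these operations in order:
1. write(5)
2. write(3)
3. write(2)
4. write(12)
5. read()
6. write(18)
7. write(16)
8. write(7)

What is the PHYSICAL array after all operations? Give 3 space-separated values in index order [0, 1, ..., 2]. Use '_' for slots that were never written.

After op 1 (write(5)): arr=[5 _ _] head=0 tail=1 count=1
After op 2 (write(3)): arr=[5 3 _] head=0 tail=2 count=2
After op 3 (write(2)): arr=[5 3 2] head=0 tail=0 count=3
After op 4 (write(12)): arr=[12 3 2] head=1 tail=1 count=3
After op 5 (read()): arr=[12 3 2] head=2 tail=1 count=2
After op 6 (write(18)): arr=[12 18 2] head=2 tail=2 count=3
After op 7 (write(16)): arr=[12 18 16] head=0 tail=0 count=3
After op 8 (write(7)): arr=[7 18 16] head=1 tail=1 count=3

Answer: 7 18 16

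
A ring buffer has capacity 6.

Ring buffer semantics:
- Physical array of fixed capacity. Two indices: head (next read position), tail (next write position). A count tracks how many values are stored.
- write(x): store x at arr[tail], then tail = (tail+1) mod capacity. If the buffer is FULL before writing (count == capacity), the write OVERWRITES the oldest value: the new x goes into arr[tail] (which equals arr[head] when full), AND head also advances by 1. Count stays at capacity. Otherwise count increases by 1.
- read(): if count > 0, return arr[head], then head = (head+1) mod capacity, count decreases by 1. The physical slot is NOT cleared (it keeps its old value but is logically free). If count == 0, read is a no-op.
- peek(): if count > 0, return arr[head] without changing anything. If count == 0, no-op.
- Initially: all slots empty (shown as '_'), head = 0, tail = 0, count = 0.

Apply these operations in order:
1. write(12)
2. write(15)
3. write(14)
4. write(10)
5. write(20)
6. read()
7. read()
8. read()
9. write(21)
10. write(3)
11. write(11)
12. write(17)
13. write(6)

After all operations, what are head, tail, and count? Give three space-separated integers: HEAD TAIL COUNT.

Answer: 4 4 6

Derivation:
After op 1 (write(12)): arr=[12 _ _ _ _ _] head=0 tail=1 count=1
After op 2 (write(15)): arr=[12 15 _ _ _ _] head=0 tail=2 count=2
After op 3 (write(14)): arr=[12 15 14 _ _ _] head=0 tail=3 count=3
After op 4 (write(10)): arr=[12 15 14 10 _ _] head=0 tail=4 count=4
After op 5 (write(20)): arr=[12 15 14 10 20 _] head=0 tail=5 count=5
After op 6 (read()): arr=[12 15 14 10 20 _] head=1 tail=5 count=4
After op 7 (read()): arr=[12 15 14 10 20 _] head=2 tail=5 count=3
After op 8 (read()): arr=[12 15 14 10 20 _] head=3 tail=5 count=2
After op 9 (write(21)): arr=[12 15 14 10 20 21] head=3 tail=0 count=3
After op 10 (write(3)): arr=[3 15 14 10 20 21] head=3 tail=1 count=4
After op 11 (write(11)): arr=[3 11 14 10 20 21] head=3 tail=2 count=5
After op 12 (write(17)): arr=[3 11 17 10 20 21] head=3 tail=3 count=6
After op 13 (write(6)): arr=[3 11 17 6 20 21] head=4 tail=4 count=6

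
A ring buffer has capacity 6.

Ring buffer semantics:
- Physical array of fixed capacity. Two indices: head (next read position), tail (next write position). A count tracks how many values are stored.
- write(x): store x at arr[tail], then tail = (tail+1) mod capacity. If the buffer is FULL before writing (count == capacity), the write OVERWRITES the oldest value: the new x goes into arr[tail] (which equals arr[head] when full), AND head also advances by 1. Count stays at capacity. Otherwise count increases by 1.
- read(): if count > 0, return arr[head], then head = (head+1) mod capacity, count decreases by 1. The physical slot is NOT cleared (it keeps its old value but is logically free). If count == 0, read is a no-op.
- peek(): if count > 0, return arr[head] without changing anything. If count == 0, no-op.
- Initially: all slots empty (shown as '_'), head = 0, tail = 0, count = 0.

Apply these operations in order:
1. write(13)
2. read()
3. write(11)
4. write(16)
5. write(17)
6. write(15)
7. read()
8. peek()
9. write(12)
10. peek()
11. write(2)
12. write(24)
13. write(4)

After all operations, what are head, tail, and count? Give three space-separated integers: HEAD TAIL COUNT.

After op 1 (write(13)): arr=[13 _ _ _ _ _] head=0 tail=1 count=1
After op 2 (read()): arr=[13 _ _ _ _ _] head=1 tail=1 count=0
After op 3 (write(11)): arr=[13 11 _ _ _ _] head=1 tail=2 count=1
After op 4 (write(16)): arr=[13 11 16 _ _ _] head=1 tail=3 count=2
After op 5 (write(17)): arr=[13 11 16 17 _ _] head=1 tail=4 count=3
After op 6 (write(15)): arr=[13 11 16 17 15 _] head=1 tail=5 count=4
After op 7 (read()): arr=[13 11 16 17 15 _] head=2 tail=5 count=3
After op 8 (peek()): arr=[13 11 16 17 15 _] head=2 tail=5 count=3
After op 9 (write(12)): arr=[13 11 16 17 15 12] head=2 tail=0 count=4
After op 10 (peek()): arr=[13 11 16 17 15 12] head=2 tail=0 count=4
After op 11 (write(2)): arr=[2 11 16 17 15 12] head=2 tail=1 count=5
After op 12 (write(24)): arr=[2 24 16 17 15 12] head=2 tail=2 count=6
After op 13 (write(4)): arr=[2 24 4 17 15 12] head=3 tail=3 count=6

Answer: 3 3 6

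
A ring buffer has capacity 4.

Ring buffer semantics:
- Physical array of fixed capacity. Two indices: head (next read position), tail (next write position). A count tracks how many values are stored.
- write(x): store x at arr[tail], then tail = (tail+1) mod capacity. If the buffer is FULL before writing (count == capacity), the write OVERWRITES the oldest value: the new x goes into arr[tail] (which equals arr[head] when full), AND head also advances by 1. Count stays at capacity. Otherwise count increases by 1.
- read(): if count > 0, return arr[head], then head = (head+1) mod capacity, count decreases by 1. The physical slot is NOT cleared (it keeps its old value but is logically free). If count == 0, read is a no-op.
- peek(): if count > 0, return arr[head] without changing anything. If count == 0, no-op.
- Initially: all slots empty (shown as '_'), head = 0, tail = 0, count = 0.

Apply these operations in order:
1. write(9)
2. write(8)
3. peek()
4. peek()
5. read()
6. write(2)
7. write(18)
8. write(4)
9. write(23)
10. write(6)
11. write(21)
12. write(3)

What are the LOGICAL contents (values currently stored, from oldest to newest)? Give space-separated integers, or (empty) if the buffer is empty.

Answer: 23 6 21 3

Derivation:
After op 1 (write(9)): arr=[9 _ _ _] head=0 tail=1 count=1
After op 2 (write(8)): arr=[9 8 _ _] head=0 tail=2 count=2
After op 3 (peek()): arr=[9 8 _ _] head=0 tail=2 count=2
After op 4 (peek()): arr=[9 8 _ _] head=0 tail=2 count=2
After op 5 (read()): arr=[9 8 _ _] head=1 tail=2 count=1
After op 6 (write(2)): arr=[9 8 2 _] head=1 tail=3 count=2
After op 7 (write(18)): arr=[9 8 2 18] head=1 tail=0 count=3
After op 8 (write(4)): arr=[4 8 2 18] head=1 tail=1 count=4
After op 9 (write(23)): arr=[4 23 2 18] head=2 tail=2 count=4
After op 10 (write(6)): arr=[4 23 6 18] head=3 tail=3 count=4
After op 11 (write(21)): arr=[4 23 6 21] head=0 tail=0 count=4
After op 12 (write(3)): arr=[3 23 6 21] head=1 tail=1 count=4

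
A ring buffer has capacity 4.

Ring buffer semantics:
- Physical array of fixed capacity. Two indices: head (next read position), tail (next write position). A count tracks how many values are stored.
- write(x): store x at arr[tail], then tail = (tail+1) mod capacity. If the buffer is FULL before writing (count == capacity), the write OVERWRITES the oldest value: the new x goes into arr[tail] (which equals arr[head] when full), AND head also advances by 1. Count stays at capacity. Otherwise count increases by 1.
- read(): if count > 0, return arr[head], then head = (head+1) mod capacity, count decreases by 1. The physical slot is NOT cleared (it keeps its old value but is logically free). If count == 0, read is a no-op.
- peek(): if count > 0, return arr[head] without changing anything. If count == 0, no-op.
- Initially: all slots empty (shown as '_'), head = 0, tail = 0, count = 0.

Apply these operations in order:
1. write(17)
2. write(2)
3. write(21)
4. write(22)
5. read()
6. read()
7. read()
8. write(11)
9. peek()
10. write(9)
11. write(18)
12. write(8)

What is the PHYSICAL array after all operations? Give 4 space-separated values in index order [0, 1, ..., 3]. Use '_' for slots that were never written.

Answer: 11 9 18 8

Derivation:
After op 1 (write(17)): arr=[17 _ _ _] head=0 tail=1 count=1
After op 2 (write(2)): arr=[17 2 _ _] head=0 tail=2 count=2
After op 3 (write(21)): arr=[17 2 21 _] head=0 tail=3 count=3
After op 4 (write(22)): arr=[17 2 21 22] head=0 tail=0 count=4
After op 5 (read()): arr=[17 2 21 22] head=1 tail=0 count=3
After op 6 (read()): arr=[17 2 21 22] head=2 tail=0 count=2
After op 7 (read()): arr=[17 2 21 22] head=3 tail=0 count=1
After op 8 (write(11)): arr=[11 2 21 22] head=3 tail=1 count=2
After op 9 (peek()): arr=[11 2 21 22] head=3 tail=1 count=2
After op 10 (write(9)): arr=[11 9 21 22] head=3 tail=2 count=3
After op 11 (write(18)): arr=[11 9 18 22] head=3 tail=3 count=4
After op 12 (write(8)): arr=[11 9 18 8] head=0 tail=0 count=4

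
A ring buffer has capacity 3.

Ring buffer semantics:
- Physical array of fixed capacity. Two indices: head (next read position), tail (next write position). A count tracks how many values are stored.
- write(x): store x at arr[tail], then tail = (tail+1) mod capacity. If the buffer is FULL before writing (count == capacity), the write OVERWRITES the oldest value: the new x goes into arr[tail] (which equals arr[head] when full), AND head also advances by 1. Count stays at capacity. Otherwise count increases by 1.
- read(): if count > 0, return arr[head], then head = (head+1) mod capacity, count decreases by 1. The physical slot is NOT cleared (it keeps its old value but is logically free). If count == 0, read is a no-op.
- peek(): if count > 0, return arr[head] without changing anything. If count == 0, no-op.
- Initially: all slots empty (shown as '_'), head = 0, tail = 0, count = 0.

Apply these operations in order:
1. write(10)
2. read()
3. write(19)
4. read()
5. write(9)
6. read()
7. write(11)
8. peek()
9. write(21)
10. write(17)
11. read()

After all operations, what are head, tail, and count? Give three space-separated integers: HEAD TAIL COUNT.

Answer: 1 0 2

Derivation:
After op 1 (write(10)): arr=[10 _ _] head=0 tail=1 count=1
After op 2 (read()): arr=[10 _ _] head=1 tail=1 count=0
After op 3 (write(19)): arr=[10 19 _] head=1 tail=2 count=1
After op 4 (read()): arr=[10 19 _] head=2 tail=2 count=0
After op 5 (write(9)): arr=[10 19 9] head=2 tail=0 count=1
After op 6 (read()): arr=[10 19 9] head=0 tail=0 count=0
After op 7 (write(11)): arr=[11 19 9] head=0 tail=1 count=1
After op 8 (peek()): arr=[11 19 9] head=0 tail=1 count=1
After op 9 (write(21)): arr=[11 21 9] head=0 tail=2 count=2
After op 10 (write(17)): arr=[11 21 17] head=0 tail=0 count=3
After op 11 (read()): arr=[11 21 17] head=1 tail=0 count=2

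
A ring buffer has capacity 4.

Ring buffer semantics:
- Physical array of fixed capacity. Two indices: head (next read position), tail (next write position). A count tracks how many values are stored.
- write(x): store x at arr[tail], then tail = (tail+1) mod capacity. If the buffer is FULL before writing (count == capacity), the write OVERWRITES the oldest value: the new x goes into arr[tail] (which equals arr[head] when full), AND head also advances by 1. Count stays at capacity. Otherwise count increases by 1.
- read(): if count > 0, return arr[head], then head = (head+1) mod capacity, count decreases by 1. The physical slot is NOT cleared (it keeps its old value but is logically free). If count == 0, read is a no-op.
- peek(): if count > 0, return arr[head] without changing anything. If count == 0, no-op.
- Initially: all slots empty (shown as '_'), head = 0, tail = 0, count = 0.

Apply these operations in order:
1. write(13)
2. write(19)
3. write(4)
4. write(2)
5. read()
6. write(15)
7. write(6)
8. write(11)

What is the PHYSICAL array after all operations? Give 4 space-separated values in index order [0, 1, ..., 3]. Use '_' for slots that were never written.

After op 1 (write(13)): arr=[13 _ _ _] head=0 tail=1 count=1
After op 2 (write(19)): arr=[13 19 _ _] head=0 tail=2 count=2
After op 3 (write(4)): arr=[13 19 4 _] head=0 tail=3 count=3
After op 4 (write(2)): arr=[13 19 4 2] head=0 tail=0 count=4
After op 5 (read()): arr=[13 19 4 2] head=1 tail=0 count=3
After op 6 (write(15)): arr=[15 19 4 2] head=1 tail=1 count=4
After op 7 (write(6)): arr=[15 6 4 2] head=2 tail=2 count=4
After op 8 (write(11)): arr=[15 6 11 2] head=3 tail=3 count=4

Answer: 15 6 11 2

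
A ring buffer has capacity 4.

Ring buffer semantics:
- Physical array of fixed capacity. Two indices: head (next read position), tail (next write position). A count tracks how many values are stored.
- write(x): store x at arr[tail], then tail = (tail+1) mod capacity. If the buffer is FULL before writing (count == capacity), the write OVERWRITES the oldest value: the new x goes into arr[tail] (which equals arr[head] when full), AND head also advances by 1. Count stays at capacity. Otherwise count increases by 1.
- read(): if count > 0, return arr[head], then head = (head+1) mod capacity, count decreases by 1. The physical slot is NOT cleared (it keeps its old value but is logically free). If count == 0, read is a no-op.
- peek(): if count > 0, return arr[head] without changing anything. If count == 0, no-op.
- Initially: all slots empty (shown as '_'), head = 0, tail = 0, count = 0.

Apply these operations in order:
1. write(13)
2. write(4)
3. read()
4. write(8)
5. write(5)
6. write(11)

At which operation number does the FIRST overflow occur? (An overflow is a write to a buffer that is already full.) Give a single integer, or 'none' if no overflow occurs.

Answer: none

Derivation:
After op 1 (write(13)): arr=[13 _ _ _] head=0 tail=1 count=1
After op 2 (write(4)): arr=[13 4 _ _] head=0 tail=2 count=2
After op 3 (read()): arr=[13 4 _ _] head=1 tail=2 count=1
After op 4 (write(8)): arr=[13 4 8 _] head=1 tail=3 count=2
After op 5 (write(5)): arr=[13 4 8 5] head=1 tail=0 count=3
After op 6 (write(11)): arr=[11 4 8 5] head=1 tail=1 count=4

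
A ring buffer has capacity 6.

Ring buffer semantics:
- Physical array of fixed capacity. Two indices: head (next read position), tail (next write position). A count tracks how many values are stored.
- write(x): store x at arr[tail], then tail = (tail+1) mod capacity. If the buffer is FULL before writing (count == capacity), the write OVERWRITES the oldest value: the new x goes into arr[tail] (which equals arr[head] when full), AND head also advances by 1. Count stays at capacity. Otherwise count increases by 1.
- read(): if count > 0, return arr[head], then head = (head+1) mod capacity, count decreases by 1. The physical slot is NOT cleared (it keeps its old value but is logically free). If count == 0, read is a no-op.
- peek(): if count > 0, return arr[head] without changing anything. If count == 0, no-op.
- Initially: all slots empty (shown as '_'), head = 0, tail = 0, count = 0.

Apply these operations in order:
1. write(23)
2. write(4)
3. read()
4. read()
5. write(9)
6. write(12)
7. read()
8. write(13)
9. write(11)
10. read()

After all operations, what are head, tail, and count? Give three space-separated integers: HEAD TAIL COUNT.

After op 1 (write(23)): arr=[23 _ _ _ _ _] head=0 tail=1 count=1
After op 2 (write(4)): arr=[23 4 _ _ _ _] head=0 tail=2 count=2
After op 3 (read()): arr=[23 4 _ _ _ _] head=1 tail=2 count=1
After op 4 (read()): arr=[23 4 _ _ _ _] head=2 tail=2 count=0
After op 5 (write(9)): arr=[23 4 9 _ _ _] head=2 tail=3 count=1
After op 6 (write(12)): arr=[23 4 9 12 _ _] head=2 tail=4 count=2
After op 7 (read()): arr=[23 4 9 12 _ _] head=3 tail=4 count=1
After op 8 (write(13)): arr=[23 4 9 12 13 _] head=3 tail=5 count=2
After op 9 (write(11)): arr=[23 4 9 12 13 11] head=3 tail=0 count=3
After op 10 (read()): arr=[23 4 9 12 13 11] head=4 tail=0 count=2

Answer: 4 0 2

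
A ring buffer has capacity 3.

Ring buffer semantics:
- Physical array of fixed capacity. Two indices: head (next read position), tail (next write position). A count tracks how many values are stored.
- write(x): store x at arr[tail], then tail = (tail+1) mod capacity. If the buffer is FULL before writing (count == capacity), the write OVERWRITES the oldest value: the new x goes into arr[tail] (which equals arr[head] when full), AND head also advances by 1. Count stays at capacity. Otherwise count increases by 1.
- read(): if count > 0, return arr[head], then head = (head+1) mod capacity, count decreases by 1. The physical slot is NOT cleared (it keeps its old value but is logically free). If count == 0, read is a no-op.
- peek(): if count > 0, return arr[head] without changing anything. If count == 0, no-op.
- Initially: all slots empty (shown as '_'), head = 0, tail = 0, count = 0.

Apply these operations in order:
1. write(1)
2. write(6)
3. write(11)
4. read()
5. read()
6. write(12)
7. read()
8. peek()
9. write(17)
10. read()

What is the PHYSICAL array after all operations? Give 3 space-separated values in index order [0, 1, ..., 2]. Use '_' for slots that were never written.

After op 1 (write(1)): arr=[1 _ _] head=0 tail=1 count=1
After op 2 (write(6)): arr=[1 6 _] head=0 tail=2 count=2
After op 3 (write(11)): arr=[1 6 11] head=0 tail=0 count=3
After op 4 (read()): arr=[1 6 11] head=1 tail=0 count=2
After op 5 (read()): arr=[1 6 11] head=2 tail=0 count=1
After op 6 (write(12)): arr=[12 6 11] head=2 tail=1 count=2
After op 7 (read()): arr=[12 6 11] head=0 tail=1 count=1
After op 8 (peek()): arr=[12 6 11] head=0 tail=1 count=1
After op 9 (write(17)): arr=[12 17 11] head=0 tail=2 count=2
After op 10 (read()): arr=[12 17 11] head=1 tail=2 count=1

Answer: 12 17 11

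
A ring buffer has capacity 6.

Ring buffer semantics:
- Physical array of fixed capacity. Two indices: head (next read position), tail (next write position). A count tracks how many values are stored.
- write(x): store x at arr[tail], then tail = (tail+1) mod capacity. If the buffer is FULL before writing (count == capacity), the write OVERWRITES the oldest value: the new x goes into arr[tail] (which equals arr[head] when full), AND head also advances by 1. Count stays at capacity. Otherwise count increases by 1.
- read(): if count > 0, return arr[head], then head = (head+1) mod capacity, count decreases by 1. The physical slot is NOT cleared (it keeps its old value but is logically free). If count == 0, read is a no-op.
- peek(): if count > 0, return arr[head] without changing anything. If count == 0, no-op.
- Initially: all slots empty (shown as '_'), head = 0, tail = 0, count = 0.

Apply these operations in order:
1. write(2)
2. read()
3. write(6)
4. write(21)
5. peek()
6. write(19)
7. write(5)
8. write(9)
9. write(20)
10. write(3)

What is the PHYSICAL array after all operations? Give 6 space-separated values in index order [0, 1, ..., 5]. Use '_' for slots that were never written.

Answer: 20 3 21 19 5 9

Derivation:
After op 1 (write(2)): arr=[2 _ _ _ _ _] head=0 tail=1 count=1
After op 2 (read()): arr=[2 _ _ _ _ _] head=1 tail=1 count=0
After op 3 (write(6)): arr=[2 6 _ _ _ _] head=1 tail=2 count=1
After op 4 (write(21)): arr=[2 6 21 _ _ _] head=1 tail=3 count=2
After op 5 (peek()): arr=[2 6 21 _ _ _] head=1 tail=3 count=2
After op 6 (write(19)): arr=[2 6 21 19 _ _] head=1 tail=4 count=3
After op 7 (write(5)): arr=[2 6 21 19 5 _] head=1 tail=5 count=4
After op 8 (write(9)): arr=[2 6 21 19 5 9] head=1 tail=0 count=5
After op 9 (write(20)): arr=[20 6 21 19 5 9] head=1 tail=1 count=6
After op 10 (write(3)): arr=[20 3 21 19 5 9] head=2 tail=2 count=6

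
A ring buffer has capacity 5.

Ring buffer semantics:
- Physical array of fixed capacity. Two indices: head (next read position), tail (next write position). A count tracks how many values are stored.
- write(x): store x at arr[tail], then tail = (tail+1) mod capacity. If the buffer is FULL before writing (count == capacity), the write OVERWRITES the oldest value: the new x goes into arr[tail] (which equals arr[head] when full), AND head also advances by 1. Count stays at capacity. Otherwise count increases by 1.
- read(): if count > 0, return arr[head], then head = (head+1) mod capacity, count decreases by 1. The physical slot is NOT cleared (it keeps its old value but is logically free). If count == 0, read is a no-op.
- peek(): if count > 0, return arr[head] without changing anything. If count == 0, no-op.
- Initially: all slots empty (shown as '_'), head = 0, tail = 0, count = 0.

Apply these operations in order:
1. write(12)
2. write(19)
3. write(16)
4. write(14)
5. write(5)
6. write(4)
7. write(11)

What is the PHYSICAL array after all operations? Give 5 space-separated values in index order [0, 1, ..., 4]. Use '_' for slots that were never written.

Answer: 4 11 16 14 5

Derivation:
After op 1 (write(12)): arr=[12 _ _ _ _] head=0 tail=1 count=1
After op 2 (write(19)): arr=[12 19 _ _ _] head=0 tail=2 count=2
After op 3 (write(16)): arr=[12 19 16 _ _] head=0 tail=3 count=3
After op 4 (write(14)): arr=[12 19 16 14 _] head=0 tail=4 count=4
After op 5 (write(5)): arr=[12 19 16 14 5] head=0 tail=0 count=5
After op 6 (write(4)): arr=[4 19 16 14 5] head=1 tail=1 count=5
After op 7 (write(11)): arr=[4 11 16 14 5] head=2 tail=2 count=5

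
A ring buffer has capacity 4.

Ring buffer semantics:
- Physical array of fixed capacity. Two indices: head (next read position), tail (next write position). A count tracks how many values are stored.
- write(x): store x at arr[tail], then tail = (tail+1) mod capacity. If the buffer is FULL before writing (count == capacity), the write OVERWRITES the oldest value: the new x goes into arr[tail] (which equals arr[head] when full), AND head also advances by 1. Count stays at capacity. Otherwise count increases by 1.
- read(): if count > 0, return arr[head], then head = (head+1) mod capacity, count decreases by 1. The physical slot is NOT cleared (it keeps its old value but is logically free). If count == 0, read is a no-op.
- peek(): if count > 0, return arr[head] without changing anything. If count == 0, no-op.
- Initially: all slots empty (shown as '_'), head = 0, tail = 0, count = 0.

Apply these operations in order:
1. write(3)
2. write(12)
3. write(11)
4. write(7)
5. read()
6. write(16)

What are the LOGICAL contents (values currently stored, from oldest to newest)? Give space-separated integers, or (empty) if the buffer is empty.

Answer: 12 11 7 16

Derivation:
After op 1 (write(3)): arr=[3 _ _ _] head=0 tail=1 count=1
After op 2 (write(12)): arr=[3 12 _ _] head=0 tail=2 count=2
After op 3 (write(11)): arr=[3 12 11 _] head=0 tail=3 count=3
After op 4 (write(7)): arr=[3 12 11 7] head=0 tail=0 count=4
After op 5 (read()): arr=[3 12 11 7] head=1 tail=0 count=3
After op 6 (write(16)): arr=[16 12 11 7] head=1 tail=1 count=4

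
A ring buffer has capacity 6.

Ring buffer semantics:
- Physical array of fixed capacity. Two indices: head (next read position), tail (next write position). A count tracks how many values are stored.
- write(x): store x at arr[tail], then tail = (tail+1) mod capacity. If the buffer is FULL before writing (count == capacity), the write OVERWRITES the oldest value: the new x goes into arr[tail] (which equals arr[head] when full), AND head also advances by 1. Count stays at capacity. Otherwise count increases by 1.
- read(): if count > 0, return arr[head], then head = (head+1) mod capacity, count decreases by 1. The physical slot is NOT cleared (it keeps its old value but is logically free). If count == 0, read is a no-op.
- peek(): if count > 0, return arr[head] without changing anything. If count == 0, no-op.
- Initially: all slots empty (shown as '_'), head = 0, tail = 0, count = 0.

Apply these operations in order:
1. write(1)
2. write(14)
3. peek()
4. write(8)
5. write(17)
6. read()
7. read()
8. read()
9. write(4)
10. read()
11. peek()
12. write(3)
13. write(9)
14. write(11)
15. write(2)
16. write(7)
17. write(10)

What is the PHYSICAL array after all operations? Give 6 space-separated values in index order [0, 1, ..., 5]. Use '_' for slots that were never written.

Answer: 9 11 2 7 10 3

Derivation:
After op 1 (write(1)): arr=[1 _ _ _ _ _] head=0 tail=1 count=1
After op 2 (write(14)): arr=[1 14 _ _ _ _] head=0 tail=2 count=2
After op 3 (peek()): arr=[1 14 _ _ _ _] head=0 tail=2 count=2
After op 4 (write(8)): arr=[1 14 8 _ _ _] head=0 tail=3 count=3
After op 5 (write(17)): arr=[1 14 8 17 _ _] head=0 tail=4 count=4
After op 6 (read()): arr=[1 14 8 17 _ _] head=1 tail=4 count=3
After op 7 (read()): arr=[1 14 8 17 _ _] head=2 tail=4 count=2
After op 8 (read()): arr=[1 14 8 17 _ _] head=3 tail=4 count=1
After op 9 (write(4)): arr=[1 14 8 17 4 _] head=3 tail=5 count=2
After op 10 (read()): arr=[1 14 8 17 4 _] head=4 tail=5 count=1
After op 11 (peek()): arr=[1 14 8 17 4 _] head=4 tail=5 count=1
After op 12 (write(3)): arr=[1 14 8 17 4 3] head=4 tail=0 count=2
After op 13 (write(9)): arr=[9 14 8 17 4 3] head=4 tail=1 count=3
After op 14 (write(11)): arr=[9 11 8 17 4 3] head=4 tail=2 count=4
After op 15 (write(2)): arr=[9 11 2 17 4 3] head=4 tail=3 count=5
After op 16 (write(7)): arr=[9 11 2 7 4 3] head=4 tail=4 count=6
After op 17 (write(10)): arr=[9 11 2 7 10 3] head=5 tail=5 count=6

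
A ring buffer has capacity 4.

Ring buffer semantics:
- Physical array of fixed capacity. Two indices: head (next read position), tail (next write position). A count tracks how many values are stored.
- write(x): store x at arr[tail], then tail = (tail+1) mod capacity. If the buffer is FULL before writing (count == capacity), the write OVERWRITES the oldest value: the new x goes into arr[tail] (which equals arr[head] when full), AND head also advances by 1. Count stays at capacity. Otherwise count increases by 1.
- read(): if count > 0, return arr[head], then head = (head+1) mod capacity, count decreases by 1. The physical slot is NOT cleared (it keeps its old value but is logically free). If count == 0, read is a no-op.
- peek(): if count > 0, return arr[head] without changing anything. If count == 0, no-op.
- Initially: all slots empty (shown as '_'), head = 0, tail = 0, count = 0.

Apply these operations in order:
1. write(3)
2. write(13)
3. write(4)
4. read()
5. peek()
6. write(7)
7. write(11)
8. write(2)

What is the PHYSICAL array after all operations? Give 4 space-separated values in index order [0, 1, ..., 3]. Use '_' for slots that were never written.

After op 1 (write(3)): arr=[3 _ _ _] head=0 tail=1 count=1
After op 2 (write(13)): arr=[3 13 _ _] head=0 tail=2 count=2
After op 3 (write(4)): arr=[3 13 4 _] head=0 tail=3 count=3
After op 4 (read()): arr=[3 13 4 _] head=1 tail=3 count=2
After op 5 (peek()): arr=[3 13 4 _] head=1 tail=3 count=2
After op 6 (write(7)): arr=[3 13 4 7] head=1 tail=0 count=3
After op 7 (write(11)): arr=[11 13 4 7] head=1 tail=1 count=4
After op 8 (write(2)): arr=[11 2 4 7] head=2 tail=2 count=4

Answer: 11 2 4 7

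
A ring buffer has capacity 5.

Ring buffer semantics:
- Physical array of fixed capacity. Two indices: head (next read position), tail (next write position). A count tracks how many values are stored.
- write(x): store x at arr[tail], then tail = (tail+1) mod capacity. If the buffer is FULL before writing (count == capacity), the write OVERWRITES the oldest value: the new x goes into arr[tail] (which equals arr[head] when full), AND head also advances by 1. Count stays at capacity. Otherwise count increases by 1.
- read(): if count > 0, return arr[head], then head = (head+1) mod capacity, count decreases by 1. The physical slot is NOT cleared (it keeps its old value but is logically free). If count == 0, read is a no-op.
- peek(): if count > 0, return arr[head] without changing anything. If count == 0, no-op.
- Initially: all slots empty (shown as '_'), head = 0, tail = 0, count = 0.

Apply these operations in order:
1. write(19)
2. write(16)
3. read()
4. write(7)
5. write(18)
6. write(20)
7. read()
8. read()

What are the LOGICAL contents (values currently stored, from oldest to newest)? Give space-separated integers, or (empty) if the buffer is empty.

Answer: 18 20

Derivation:
After op 1 (write(19)): arr=[19 _ _ _ _] head=0 tail=1 count=1
After op 2 (write(16)): arr=[19 16 _ _ _] head=0 tail=2 count=2
After op 3 (read()): arr=[19 16 _ _ _] head=1 tail=2 count=1
After op 4 (write(7)): arr=[19 16 7 _ _] head=1 tail=3 count=2
After op 5 (write(18)): arr=[19 16 7 18 _] head=1 tail=4 count=3
After op 6 (write(20)): arr=[19 16 7 18 20] head=1 tail=0 count=4
After op 7 (read()): arr=[19 16 7 18 20] head=2 tail=0 count=3
After op 8 (read()): arr=[19 16 7 18 20] head=3 tail=0 count=2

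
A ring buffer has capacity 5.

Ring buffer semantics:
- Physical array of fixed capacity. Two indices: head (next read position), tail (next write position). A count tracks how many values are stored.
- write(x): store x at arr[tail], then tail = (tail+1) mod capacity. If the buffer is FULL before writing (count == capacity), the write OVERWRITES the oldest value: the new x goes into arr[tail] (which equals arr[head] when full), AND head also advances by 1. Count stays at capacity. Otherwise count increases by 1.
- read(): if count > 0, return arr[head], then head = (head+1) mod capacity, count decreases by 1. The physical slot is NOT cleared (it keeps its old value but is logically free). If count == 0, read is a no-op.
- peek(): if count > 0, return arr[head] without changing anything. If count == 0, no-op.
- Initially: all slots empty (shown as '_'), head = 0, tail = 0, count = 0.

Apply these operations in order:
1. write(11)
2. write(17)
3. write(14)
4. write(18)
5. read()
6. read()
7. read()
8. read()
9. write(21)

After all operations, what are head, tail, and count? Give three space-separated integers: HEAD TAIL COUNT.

Answer: 4 0 1

Derivation:
After op 1 (write(11)): arr=[11 _ _ _ _] head=0 tail=1 count=1
After op 2 (write(17)): arr=[11 17 _ _ _] head=0 tail=2 count=2
After op 3 (write(14)): arr=[11 17 14 _ _] head=0 tail=3 count=3
After op 4 (write(18)): arr=[11 17 14 18 _] head=0 tail=4 count=4
After op 5 (read()): arr=[11 17 14 18 _] head=1 tail=4 count=3
After op 6 (read()): arr=[11 17 14 18 _] head=2 tail=4 count=2
After op 7 (read()): arr=[11 17 14 18 _] head=3 tail=4 count=1
After op 8 (read()): arr=[11 17 14 18 _] head=4 tail=4 count=0
After op 9 (write(21)): arr=[11 17 14 18 21] head=4 tail=0 count=1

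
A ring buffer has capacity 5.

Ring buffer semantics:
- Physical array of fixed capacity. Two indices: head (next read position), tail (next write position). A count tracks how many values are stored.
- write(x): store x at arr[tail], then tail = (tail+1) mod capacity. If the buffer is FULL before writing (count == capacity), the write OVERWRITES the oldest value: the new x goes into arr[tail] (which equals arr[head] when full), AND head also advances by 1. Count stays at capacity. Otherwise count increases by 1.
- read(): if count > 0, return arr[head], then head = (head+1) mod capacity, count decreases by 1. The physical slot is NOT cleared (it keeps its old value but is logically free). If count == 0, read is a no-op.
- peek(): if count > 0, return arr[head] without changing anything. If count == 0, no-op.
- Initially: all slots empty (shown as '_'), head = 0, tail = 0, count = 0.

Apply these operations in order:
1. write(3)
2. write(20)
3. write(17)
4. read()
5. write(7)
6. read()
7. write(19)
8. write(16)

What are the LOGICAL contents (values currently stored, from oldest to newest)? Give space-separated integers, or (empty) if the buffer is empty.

Answer: 17 7 19 16

Derivation:
After op 1 (write(3)): arr=[3 _ _ _ _] head=0 tail=1 count=1
After op 2 (write(20)): arr=[3 20 _ _ _] head=0 tail=2 count=2
After op 3 (write(17)): arr=[3 20 17 _ _] head=0 tail=3 count=3
After op 4 (read()): arr=[3 20 17 _ _] head=1 tail=3 count=2
After op 5 (write(7)): arr=[3 20 17 7 _] head=1 tail=4 count=3
After op 6 (read()): arr=[3 20 17 7 _] head=2 tail=4 count=2
After op 7 (write(19)): arr=[3 20 17 7 19] head=2 tail=0 count=3
After op 8 (write(16)): arr=[16 20 17 7 19] head=2 tail=1 count=4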